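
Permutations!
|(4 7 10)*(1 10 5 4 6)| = |(1 10 6)(4 7 5)| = 3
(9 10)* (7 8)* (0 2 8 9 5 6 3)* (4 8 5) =(0 2 5 6 3)(4 8 7 9 10) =[2, 1, 5, 0, 8, 6, 3, 9, 7, 10, 4]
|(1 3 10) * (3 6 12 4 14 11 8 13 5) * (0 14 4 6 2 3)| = |(0 14 11 8 13 5)(1 2 3 10)(6 12)| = 12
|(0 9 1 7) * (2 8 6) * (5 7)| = |(0 9 1 5 7)(2 8 6)| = 15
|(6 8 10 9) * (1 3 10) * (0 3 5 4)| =9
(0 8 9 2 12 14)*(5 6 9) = [8, 1, 12, 3, 4, 6, 9, 7, 5, 2, 10, 11, 14, 13, 0] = (0 8 5 6 9 2 12 14)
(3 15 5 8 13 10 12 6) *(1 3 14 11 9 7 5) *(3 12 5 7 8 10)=(1 12 6 14 11 9 8 13 3 15)(5 10)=[0, 12, 2, 15, 4, 10, 14, 7, 13, 8, 5, 9, 6, 3, 11, 1]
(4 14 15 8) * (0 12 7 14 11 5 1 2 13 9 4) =[12, 2, 13, 3, 11, 1, 6, 14, 0, 4, 10, 5, 7, 9, 15, 8] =(0 12 7 14 15 8)(1 2 13 9 4 11 5)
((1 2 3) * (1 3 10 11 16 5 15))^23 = ((1 2 10 11 16 5 15))^23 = (1 10 16 15 2 11 5)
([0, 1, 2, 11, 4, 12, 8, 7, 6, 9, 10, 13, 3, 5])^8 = (3 5 11 12 13)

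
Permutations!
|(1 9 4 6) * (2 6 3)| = 6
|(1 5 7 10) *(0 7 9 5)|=4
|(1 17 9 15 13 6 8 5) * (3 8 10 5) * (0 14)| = |(0 14)(1 17 9 15 13 6 10 5)(3 8)| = 8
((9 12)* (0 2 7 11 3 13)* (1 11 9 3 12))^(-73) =(0 13 3 12 11 1 9 7 2)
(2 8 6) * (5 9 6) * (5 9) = (2 8 9 6) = [0, 1, 8, 3, 4, 5, 2, 7, 9, 6]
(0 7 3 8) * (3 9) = (0 7 9 3 8) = [7, 1, 2, 8, 4, 5, 6, 9, 0, 3]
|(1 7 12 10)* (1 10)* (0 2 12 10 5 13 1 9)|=|(0 2 12 9)(1 7 10 5 13)|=20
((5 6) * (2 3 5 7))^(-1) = ((2 3 5 6 7))^(-1) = (2 7 6 5 3)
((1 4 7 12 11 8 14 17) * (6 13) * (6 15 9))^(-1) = ((1 4 7 12 11 8 14 17)(6 13 15 9))^(-1) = (1 17 14 8 11 12 7 4)(6 9 15 13)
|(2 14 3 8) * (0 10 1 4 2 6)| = |(0 10 1 4 2 14 3 8 6)| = 9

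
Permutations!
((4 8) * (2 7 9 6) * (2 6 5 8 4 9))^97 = ((2 7)(5 8 9))^97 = (2 7)(5 8 9)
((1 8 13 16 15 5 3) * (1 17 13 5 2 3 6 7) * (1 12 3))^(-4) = ((1 8 5 6 7 12 3 17 13 16 15 2))^(-4) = (1 13 7)(2 17 6)(3 5 15)(8 16 12)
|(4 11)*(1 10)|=|(1 10)(4 11)|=2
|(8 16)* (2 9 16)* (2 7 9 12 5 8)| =7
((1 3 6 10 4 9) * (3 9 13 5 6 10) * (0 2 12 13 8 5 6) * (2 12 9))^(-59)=(0 3 5 6 8 13 4 12 10)(1 2 9)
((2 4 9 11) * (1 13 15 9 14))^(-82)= (1 4 11 15)(2 9 13 14)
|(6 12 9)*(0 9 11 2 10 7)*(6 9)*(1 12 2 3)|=20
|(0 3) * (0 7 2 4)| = |(0 3 7 2 4)| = 5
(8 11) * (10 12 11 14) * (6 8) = [0, 1, 2, 3, 4, 5, 8, 7, 14, 9, 12, 6, 11, 13, 10] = (6 8 14 10 12 11)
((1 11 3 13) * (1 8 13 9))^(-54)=((1 11 3 9)(8 13))^(-54)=(13)(1 3)(9 11)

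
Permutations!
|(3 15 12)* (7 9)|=|(3 15 12)(7 9)|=6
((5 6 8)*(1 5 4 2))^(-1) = ((1 5 6 8 4 2))^(-1) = (1 2 4 8 6 5)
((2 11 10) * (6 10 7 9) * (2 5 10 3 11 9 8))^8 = ((2 9 6 3 11 7 8)(5 10))^8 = (2 9 6 3 11 7 8)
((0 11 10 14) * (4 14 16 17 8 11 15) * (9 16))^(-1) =(0 14 4 15)(8 17 16 9 10 11)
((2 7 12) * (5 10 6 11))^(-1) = (2 12 7)(5 11 6 10)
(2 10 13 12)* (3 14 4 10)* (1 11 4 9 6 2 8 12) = [0, 11, 3, 14, 10, 5, 2, 7, 12, 6, 13, 4, 8, 1, 9] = (1 11 4 10 13)(2 3 14 9 6)(8 12)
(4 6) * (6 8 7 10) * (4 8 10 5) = [0, 1, 2, 3, 10, 4, 8, 5, 7, 9, 6] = (4 10 6 8 7 5)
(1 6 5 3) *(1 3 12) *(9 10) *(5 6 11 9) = (1 11 9 10 5 12) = [0, 11, 2, 3, 4, 12, 6, 7, 8, 10, 5, 9, 1]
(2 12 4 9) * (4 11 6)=[0, 1, 12, 3, 9, 5, 4, 7, 8, 2, 10, 6, 11]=(2 12 11 6 4 9)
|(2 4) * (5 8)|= |(2 4)(5 8)|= 2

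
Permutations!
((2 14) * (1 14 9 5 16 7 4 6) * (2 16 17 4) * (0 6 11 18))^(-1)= (0 18 11 4 17 5 9 2 7 16 14 1 6)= ((0 6 1 14 16 7 2 9 5 17 4 11 18))^(-1)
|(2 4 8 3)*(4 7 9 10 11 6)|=|(2 7 9 10 11 6 4 8 3)|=9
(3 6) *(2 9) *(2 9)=(9)(3 6)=[0, 1, 2, 6, 4, 5, 3, 7, 8, 9]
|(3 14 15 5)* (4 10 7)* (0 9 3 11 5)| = 30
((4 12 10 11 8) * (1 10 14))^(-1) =(1 14 12 4 8 11 10)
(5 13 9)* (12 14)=(5 13 9)(12 14)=[0, 1, 2, 3, 4, 13, 6, 7, 8, 5, 10, 11, 14, 9, 12]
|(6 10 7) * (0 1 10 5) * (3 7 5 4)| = 4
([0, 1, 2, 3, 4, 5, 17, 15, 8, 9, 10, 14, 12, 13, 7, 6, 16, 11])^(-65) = [0, 1, 2, 3, 4, 5, 17, 15, 8, 9, 10, 14, 12, 13, 7, 6, 16, 11]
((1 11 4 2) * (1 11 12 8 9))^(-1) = ((1 12 8 9)(2 11 4))^(-1) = (1 9 8 12)(2 4 11)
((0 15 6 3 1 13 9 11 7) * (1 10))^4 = ((0 15 6 3 10 1 13 9 11 7))^4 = (0 10 11 6 13)(1 7 3 9 15)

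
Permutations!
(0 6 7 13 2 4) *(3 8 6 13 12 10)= (0 13 2 4)(3 8 6 7 12 10)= [13, 1, 4, 8, 0, 5, 7, 12, 6, 9, 3, 11, 10, 2]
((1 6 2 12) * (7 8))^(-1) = ((1 6 2 12)(7 8))^(-1) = (1 12 2 6)(7 8)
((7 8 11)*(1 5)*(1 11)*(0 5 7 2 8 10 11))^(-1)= (0 5)(1 8 2 11 10 7)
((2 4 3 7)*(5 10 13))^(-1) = ((2 4 3 7)(5 10 13))^(-1) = (2 7 3 4)(5 13 10)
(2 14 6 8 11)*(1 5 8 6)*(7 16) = (1 5 8 11 2 14)(7 16) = [0, 5, 14, 3, 4, 8, 6, 16, 11, 9, 10, 2, 12, 13, 1, 15, 7]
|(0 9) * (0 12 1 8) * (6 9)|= |(0 6 9 12 1 8)|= 6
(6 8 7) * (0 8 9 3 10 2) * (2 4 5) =[8, 1, 0, 10, 5, 2, 9, 6, 7, 3, 4] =(0 8 7 6 9 3 10 4 5 2)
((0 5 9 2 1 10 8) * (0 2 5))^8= (10)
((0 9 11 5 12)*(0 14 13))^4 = ((0 9 11 5 12 14 13))^4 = (0 12 9 14 11 13 5)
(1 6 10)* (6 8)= (1 8 6 10)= [0, 8, 2, 3, 4, 5, 10, 7, 6, 9, 1]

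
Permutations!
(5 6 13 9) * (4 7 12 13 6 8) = (4 7 12 13 9 5 8) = [0, 1, 2, 3, 7, 8, 6, 12, 4, 5, 10, 11, 13, 9]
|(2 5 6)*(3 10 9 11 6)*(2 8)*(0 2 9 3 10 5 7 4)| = |(0 2 7 4)(3 5 10)(6 8 9 11)| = 12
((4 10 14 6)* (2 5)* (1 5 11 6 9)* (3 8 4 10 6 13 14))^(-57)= (1 9 14 13 11 2 5)(3 6 8 10 4)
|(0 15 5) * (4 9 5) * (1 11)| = 10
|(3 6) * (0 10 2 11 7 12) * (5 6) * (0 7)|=12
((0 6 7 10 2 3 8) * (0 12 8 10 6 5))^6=((0 5)(2 3 10)(6 7)(8 12))^6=(12)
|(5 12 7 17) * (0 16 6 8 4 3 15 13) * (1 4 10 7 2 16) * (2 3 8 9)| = 12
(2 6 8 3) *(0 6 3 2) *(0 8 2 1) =(0 6 2 3 8 1) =[6, 0, 3, 8, 4, 5, 2, 7, 1]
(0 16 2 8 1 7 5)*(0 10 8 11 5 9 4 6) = (0 16 2 11 5 10 8 1 7 9 4 6) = [16, 7, 11, 3, 6, 10, 0, 9, 1, 4, 8, 5, 12, 13, 14, 15, 2]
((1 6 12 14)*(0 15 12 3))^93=(0 12 1 3 15 14 6)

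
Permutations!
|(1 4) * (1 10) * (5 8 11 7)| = 12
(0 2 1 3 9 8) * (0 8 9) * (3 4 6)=(9)(0 2 1 4 6 3)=[2, 4, 1, 0, 6, 5, 3, 7, 8, 9]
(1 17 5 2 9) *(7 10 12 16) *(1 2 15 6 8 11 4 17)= (2 9)(4 17 5 15 6 8 11)(7 10 12 16)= [0, 1, 9, 3, 17, 15, 8, 10, 11, 2, 12, 4, 16, 13, 14, 6, 7, 5]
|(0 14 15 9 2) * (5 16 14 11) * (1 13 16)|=10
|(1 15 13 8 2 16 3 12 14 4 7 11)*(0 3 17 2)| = |(0 3 12 14 4 7 11 1 15 13 8)(2 16 17)| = 33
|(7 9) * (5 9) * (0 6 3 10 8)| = |(0 6 3 10 8)(5 9 7)| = 15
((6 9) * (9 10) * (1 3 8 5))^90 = (10)(1 8)(3 5) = ((1 3 8 5)(6 10 9))^90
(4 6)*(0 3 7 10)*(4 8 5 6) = [3, 1, 2, 7, 4, 6, 8, 10, 5, 9, 0] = (0 3 7 10)(5 6 8)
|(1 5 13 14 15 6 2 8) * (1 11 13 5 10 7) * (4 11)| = 24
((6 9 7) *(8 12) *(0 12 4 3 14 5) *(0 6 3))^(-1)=(0 4 8 12)(3 7 9 6 5 14)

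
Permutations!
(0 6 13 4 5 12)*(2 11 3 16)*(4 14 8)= [6, 1, 11, 16, 5, 12, 13, 7, 4, 9, 10, 3, 0, 14, 8, 15, 2]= (0 6 13 14 8 4 5 12)(2 11 3 16)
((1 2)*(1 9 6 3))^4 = (1 3 6 9 2)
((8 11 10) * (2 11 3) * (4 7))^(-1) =((2 11 10 8 3)(4 7))^(-1) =(2 3 8 10 11)(4 7)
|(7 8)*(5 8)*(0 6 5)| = 5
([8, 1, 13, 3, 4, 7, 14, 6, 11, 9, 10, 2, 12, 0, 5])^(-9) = [8, 1, 13, 3, 4, 14, 7, 5, 11, 9, 10, 2, 12, 0, 6]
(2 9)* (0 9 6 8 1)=(0 9 2 6 8 1)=[9, 0, 6, 3, 4, 5, 8, 7, 1, 2]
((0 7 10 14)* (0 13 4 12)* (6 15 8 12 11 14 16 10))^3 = (0 15)(4 13 14 11)(6 12)(7 8)(10 16)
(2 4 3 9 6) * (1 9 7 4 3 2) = (1 9 6)(2 3 7 4) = [0, 9, 3, 7, 2, 5, 1, 4, 8, 6]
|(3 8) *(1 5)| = |(1 5)(3 8)| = 2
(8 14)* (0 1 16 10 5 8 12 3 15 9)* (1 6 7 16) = (0 6 7 16 10 5 8 14 12 3 15 9) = [6, 1, 2, 15, 4, 8, 7, 16, 14, 0, 5, 11, 3, 13, 12, 9, 10]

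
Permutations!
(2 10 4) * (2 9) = [0, 1, 10, 3, 9, 5, 6, 7, 8, 2, 4] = (2 10 4 9)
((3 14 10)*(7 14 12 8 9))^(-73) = (3 7 12 14 8 10 9)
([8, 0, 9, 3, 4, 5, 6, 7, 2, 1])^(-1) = [1, 9, 8, 3, 4, 5, 6, 7, 0, 2]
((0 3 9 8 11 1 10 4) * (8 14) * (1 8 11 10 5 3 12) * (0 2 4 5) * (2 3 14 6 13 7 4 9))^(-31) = (0 1 12)(2 7 9 4 6 3 13)(5 10 8 11 14) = ((0 12 1)(2 9 6 13 7 4 3)(5 14 11 8 10))^(-31)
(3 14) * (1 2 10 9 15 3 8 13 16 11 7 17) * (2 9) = (1 9 15 3 14 8 13 16 11 7 17)(2 10) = [0, 9, 10, 14, 4, 5, 6, 17, 13, 15, 2, 7, 12, 16, 8, 3, 11, 1]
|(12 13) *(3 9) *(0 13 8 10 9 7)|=8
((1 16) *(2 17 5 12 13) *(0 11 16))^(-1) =((0 11 16 1)(2 17 5 12 13))^(-1) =(0 1 16 11)(2 13 12 5 17)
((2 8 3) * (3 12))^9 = (2 8 12 3)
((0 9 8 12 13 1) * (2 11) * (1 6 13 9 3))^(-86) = ((0 3 1)(2 11)(6 13)(8 12 9))^(-86) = (13)(0 3 1)(8 12 9)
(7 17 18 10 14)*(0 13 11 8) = (0 13 11 8)(7 17 18 10 14) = [13, 1, 2, 3, 4, 5, 6, 17, 0, 9, 14, 8, 12, 11, 7, 15, 16, 18, 10]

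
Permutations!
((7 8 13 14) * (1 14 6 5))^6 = (1 5 6 13 8 7 14) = ((1 14 7 8 13 6 5))^6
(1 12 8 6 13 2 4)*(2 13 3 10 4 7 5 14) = (1 12 8 6 3 10 4)(2 7 5 14) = [0, 12, 7, 10, 1, 14, 3, 5, 6, 9, 4, 11, 8, 13, 2]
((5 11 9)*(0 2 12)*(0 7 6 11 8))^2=((0 2 12 7 6 11 9 5 8))^2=(0 12 6 9 8 2 7 11 5)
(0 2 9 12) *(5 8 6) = (0 2 9 12)(5 8 6) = [2, 1, 9, 3, 4, 8, 5, 7, 6, 12, 10, 11, 0]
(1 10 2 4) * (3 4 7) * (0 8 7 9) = (0 8 7 3 4 1 10 2 9) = [8, 10, 9, 4, 1, 5, 6, 3, 7, 0, 2]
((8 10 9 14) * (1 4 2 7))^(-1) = (1 7 2 4)(8 14 9 10)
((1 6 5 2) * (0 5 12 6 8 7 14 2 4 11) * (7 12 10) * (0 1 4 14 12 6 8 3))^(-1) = ((0 5 14 2 4 11 1 3)(6 10 7 12 8))^(-1) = (0 3 1 11 4 2 14 5)(6 8 12 7 10)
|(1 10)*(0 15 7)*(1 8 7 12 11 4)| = 9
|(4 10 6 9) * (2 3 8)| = |(2 3 8)(4 10 6 9)| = 12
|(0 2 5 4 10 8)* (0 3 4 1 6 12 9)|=28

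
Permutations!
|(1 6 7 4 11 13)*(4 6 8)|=|(1 8 4 11 13)(6 7)|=10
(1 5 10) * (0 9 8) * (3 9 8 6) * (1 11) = (0 8)(1 5 10 11)(3 9 6) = [8, 5, 2, 9, 4, 10, 3, 7, 0, 6, 11, 1]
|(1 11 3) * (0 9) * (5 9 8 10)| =15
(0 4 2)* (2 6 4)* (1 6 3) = (0 2)(1 6 4 3) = [2, 6, 0, 1, 3, 5, 4]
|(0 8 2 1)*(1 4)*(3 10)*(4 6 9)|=|(0 8 2 6 9 4 1)(3 10)|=14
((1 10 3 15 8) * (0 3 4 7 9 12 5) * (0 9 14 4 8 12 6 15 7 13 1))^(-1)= ((0 3 7 14 4 13 1 10 8)(5 9 6 15 12))^(-1)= (0 8 10 1 13 4 14 7 3)(5 12 15 6 9)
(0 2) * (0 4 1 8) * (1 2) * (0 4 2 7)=(0 1 8 4 7)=[1, 8, 2, 3, 7, 5, 6, 0, 4]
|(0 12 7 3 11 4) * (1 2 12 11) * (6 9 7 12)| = |(12)(0 11 4)(1 2 6 9 7 3)| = 6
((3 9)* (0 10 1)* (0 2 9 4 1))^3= ((0 10)(1 2 9 3 4))^3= (0 10)(1 3 2 4 9)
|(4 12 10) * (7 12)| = |(4 7 12 10)| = 4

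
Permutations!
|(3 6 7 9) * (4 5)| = |(3 6 7 9)(4 5)| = 4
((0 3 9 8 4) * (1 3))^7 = (0 1 3 9 8 4)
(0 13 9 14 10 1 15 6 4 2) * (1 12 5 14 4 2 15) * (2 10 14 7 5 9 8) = [13, 1, 0, 3, 15, 7, 10, 5, 2, 4, 12, 11, 9, 8, 14, 6] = (0 13 8 2)(4 15 6 10 12 9)(5 7)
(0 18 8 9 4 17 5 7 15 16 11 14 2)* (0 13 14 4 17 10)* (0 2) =(0 18 8 9 17 5 7 15 16 11 4 10 2 13 14) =[18, 1, 13, 3, 10, 7, 6, 15, 9, 17, 2, 4, 12, 14, 0, 16, 11, 5, 8]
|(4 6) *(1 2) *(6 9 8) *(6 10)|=10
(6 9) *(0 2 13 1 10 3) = (0 2 13 1 10 3)(6 9) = [2, 10, 13, 0, 4, 5, 9, 7, 8, 6, 3, 11, 12, 1]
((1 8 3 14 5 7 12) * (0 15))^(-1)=(0 15)(1 12 7 5 14 3 8)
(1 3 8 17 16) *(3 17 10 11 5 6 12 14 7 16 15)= (1 17 15 3 8 10 11 5 6 12 14 7 16)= [0, 17, 2, 8, 4, 6, 12, 16, 10, 9, 11, 5, 14, 13, 7, 3, 1, 15]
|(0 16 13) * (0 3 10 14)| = 6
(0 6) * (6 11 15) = (0 11 15 6) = [11, 1, 2, 3, 4, 5, 0, 7, 8, 9, 10, 15, 12, 13, 14, 6]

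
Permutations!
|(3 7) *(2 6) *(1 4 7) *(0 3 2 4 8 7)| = 8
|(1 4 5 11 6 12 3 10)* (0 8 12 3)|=21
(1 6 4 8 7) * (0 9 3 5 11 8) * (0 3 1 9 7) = [7, 6, 2, 5, 3, 11, 4, 9, 0, 1, 10, 8] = (0 7 9 1 6 4 3 5 11 8)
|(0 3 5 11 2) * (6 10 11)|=7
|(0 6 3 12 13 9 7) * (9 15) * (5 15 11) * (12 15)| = |(0 6 3 15 9 7)(5 12 13 11)| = 12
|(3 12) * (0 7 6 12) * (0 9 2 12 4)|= 4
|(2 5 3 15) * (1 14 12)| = |(1 14 12)(2 5 3 15)| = 12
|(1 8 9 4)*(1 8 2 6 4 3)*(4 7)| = |(1 2 6 7 4 8 9 3)| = 8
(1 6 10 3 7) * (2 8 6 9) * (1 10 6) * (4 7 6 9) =(1 4 7 10 3 6 9 2 8) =[0, 4, 8, 6, 7, 5, 9, 10, 1, 2, 3]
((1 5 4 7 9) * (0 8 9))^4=((0 8 9 1 5 4 7))^4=(0 5 8 4 9 7 1)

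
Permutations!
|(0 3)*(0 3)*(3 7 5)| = 3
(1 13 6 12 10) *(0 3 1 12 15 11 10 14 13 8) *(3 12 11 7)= (0 12 14 13 6 15 7 3 1 8)(10 11)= [12, 8, 2, 1, 4, 5, 15, 3, 0, 9, 11, 10, 14, 6, 13, 7]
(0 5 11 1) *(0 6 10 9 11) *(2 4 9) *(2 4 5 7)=(0 7 2 5)(1 6 10 4 9 11)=[7, 6, 5, 3, 9, 0, 10, 2, 8, 11, 4, 1]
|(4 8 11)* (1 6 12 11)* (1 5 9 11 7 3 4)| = |(1 6 12 7 3 4 8 5 9 11)| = 10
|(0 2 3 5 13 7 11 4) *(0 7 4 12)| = |(0 2 3 5 13 4 7 11 12)| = 9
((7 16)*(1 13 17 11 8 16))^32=(1 8 13 16 17 7 11)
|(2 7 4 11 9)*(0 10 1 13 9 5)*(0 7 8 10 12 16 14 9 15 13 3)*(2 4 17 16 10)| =|(0 12 10 1 3)(2 8)(4 11 5 7 17 16 14 9)(13 15)| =40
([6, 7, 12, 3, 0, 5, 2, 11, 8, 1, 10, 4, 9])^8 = (0 4 11 7 1 9 12 2 6)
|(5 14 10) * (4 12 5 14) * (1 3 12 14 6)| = |(1 3 12 5 4 14 10 6)| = 8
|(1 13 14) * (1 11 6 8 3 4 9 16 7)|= 11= |(1 13 14 11 6 8 3 4 9 16 7)|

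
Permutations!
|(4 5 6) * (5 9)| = 4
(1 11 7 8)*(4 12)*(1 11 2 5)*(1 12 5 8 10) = (1 2 8 11 7 10)(4 5 12) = [0, 2, 8, 3, 5, 12, 6, 10, 11, 9, 1, 7, 4]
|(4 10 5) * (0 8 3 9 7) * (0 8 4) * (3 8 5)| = 7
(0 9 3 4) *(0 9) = [0, 1, 2, 4, 9, 5, 6, 7, 8, 3] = (3 4 9)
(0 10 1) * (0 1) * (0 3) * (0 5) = (0 10 3 5) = [10, 1, 2, 5, 4, 0, 6, 7, 8, 9, 3]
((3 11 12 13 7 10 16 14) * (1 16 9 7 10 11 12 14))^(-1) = (1 16)(3 14 11 7 9 10 13 12)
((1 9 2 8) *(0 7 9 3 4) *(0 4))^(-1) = (0 3 1 8 2 9 7)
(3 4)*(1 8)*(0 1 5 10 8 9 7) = (0 1 9 7)(3 4)(5 10 8) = [1, 9, 2, 4, 3, 10, 6, 0, 5, 7, 8]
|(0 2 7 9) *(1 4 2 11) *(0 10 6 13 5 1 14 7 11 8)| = |(0 8)(1 4 2 11 14 7 9 10 6 13 5)| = 22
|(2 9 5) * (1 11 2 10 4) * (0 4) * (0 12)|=|(0 4 1 11 2 9 5 10 12)|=9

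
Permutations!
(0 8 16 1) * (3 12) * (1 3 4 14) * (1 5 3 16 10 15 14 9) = [8, 0, 2, 12, 9, 3, 6, 7, 10, 1, 15, 11, 4, 13, 5, 14, 16] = (16)(0 8 10 15 14 5 3 12 4 9 1)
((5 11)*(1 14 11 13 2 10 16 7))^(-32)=(1 13 7 5 16 11 10 14 2)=((1 14 11 5 13 2 10 16 7))^(-32)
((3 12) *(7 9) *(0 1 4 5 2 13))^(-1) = ((0 1 4 5 2 13)(3 12)(7 9))^(-1) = (0 13 2 5 4 1)(3 12)(7 9)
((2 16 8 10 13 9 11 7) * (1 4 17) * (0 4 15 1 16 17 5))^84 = (2 8 9)(7 16 13)(10 11 17)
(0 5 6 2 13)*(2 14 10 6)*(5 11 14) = [11, 1, 13, 3, 4, 2, 5, 7, 8, 9, 6, 14, 12, 0, 10] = (0 11 14 10 6 5 2 13)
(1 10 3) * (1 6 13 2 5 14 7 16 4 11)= (1 10 3 6 13 2 5 14 7 16 4 11)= [0, 10, 5, 6, 11, 14, 13, 16, 8, 9, 3, 1, 12, 2, 7, 15, 4]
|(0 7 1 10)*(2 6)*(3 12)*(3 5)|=12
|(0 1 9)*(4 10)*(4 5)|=3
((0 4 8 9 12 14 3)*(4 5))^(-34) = ((0 5 4 8 9 12 14 3))^(-34) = (0 14 9 4)(3 12 8 5)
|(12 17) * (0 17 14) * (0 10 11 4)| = 7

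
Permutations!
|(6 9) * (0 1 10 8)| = 4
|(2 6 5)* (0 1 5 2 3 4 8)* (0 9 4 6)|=6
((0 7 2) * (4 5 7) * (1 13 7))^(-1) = ((0 4 5 1 13 7 2))^(-1) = (0 2 7 13 1 5 4)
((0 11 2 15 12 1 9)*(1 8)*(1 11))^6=((0 1 9)(2 15 12 8 11))^6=(2 15 12 8 11)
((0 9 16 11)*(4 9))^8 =((0 4 9 16 11))^8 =(0 16 4 11 9)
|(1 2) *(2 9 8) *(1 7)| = 5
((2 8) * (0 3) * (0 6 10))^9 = (0 3 6 10)(2 8)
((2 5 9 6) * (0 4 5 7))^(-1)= (0 7 2 6 9 5 4)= ((0 4 5 9 6 2 7))^(-1)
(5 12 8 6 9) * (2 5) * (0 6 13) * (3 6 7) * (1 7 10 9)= (0 10 9 2 5 12 8 13)(1 7 3 6)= [10, 7, 5, 6, 4, 12, 1, 3, 13, 2, 9, 11, 8, 0]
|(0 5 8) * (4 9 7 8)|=|(0 5 4 9 7 8)|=6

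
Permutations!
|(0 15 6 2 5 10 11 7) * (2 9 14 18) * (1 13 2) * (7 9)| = |(0 15 6 7)(1 13 2 5 10 11 9 14 18)| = 36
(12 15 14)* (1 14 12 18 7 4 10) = (1 14 18 7 4 10)(12 15) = [0, 14, 2, 3, 10, 5, 6, 4, 8, 9, 1, 11, 15, 13, 18, 12, 16, 17, 7]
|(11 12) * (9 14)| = 2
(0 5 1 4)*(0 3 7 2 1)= (0 5)(1 4 3 7 2)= [5, 4, 1, 7, 3, 0, 6, 2]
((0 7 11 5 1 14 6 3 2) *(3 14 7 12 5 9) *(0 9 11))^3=((0 12 5 1 7)(2 9 3)(6 14))^3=(0 1 12 7 5)(6 14)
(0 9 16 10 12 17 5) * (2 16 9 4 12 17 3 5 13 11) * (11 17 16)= (0 4 12 3 5)(2 11)(10 16)(13 17)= [4, 1, 11, 5, 12, 0, 6, 7, 8, 9, 16, 2, 3, 17, 14, 15, 10, 13]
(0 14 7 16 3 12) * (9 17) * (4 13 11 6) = (0 14 7 16 3 12)(4 13 11 6)(9 17) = [14, 1, 2, 12, 13, 5, 4, 16, 8, 17, 10, 6, 0, 11, 7, 15, 3, 9]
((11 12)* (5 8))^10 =((5 8)(11 12))^10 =(12)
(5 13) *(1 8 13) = (1 8 13 5) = [0, 8, 2, 3, 4, 1, 6, 7, 13, 9, 10, 11, 12, 5]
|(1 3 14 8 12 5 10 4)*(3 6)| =9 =|(1 6 3 14 8 12 5 10 4)|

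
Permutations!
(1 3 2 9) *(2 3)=[0, 2, 9, 3, 4, 5, 6, 7, 8, 1]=(1 2 9)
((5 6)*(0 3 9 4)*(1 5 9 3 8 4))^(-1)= (0 4 8)(1 9 6 5)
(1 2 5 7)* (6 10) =[0, 2, 5, 3, 4, 7, 10, 1, 8, 9, 6] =(1 2 5 7)(6 10)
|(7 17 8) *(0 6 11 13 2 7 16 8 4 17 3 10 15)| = |(0 6 11 13 2 7 3 10 15)(4 17)(8 16)| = 18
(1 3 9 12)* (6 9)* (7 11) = (1 3 6 9 12)(7 11) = [0, 3, 2, 6, 4, 5, 9, 11, 8, 12, 10, 7, 1]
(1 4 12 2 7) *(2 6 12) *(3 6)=(1 4 2 7)(3 6 12)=[0, 4, 7, 6, 2, 5, 12, 1, 8, 9, 10, 11, 3]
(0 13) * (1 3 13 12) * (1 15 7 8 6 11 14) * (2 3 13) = (0 12 15 7 8 6 11 14 1 13)(2 3) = [12, 13, 3, 2, 4, 5, 11, 8, 6, 9, 10, 14, 15, 0, 1, 7]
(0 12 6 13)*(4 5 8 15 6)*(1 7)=(0 12 4 5 8 15 6 13)(1 7)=[12, 7, 2, 3, 5, 8, 13, 1, 15, 9, 10, 11, 4, 0, 14, 6]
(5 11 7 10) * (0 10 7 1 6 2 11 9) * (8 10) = (0 8 10 5 9)(1 6 2 11) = [8, 6, 11, 3, 4, 9, 2, 7, 10, 0, 5, 1]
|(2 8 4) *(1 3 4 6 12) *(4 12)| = |(1 3 12)(2 8 6 4)| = 12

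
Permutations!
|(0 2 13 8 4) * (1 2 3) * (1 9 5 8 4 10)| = 10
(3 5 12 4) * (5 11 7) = (3 11 7 5 12 4) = [0, 1, 2, 11, 3, 12, 6, 5, 8, 9, 10, 7, 4]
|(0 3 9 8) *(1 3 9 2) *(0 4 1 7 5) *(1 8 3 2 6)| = 8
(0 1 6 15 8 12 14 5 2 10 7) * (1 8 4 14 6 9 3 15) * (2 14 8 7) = (0 7)(1 9 3 15 4 8 12 6)(2 10)(5 14) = [7, 9, 10, 15, 8, 14, 1, 0, 12, 3, 2, 11, 6, 13, 5, 4]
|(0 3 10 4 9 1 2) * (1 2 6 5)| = |(0 3 10 4 9 2)(1 6 5)| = 6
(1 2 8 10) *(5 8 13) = (1 2 13 5 8 10) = [0, 2, 13, 3, 4, 8, 6, 7, 10, 9, 1, 11, 12, 5]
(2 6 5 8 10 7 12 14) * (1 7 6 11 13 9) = (1 7 12 14 2 11 13 9)(5 8 10 6) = [0, 7, 11, 3, 4, 8, 5, 12, 10, 1, 6, 13, 14, 9, 2]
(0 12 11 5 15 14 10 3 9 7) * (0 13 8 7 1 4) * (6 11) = (0 12 6 11 5 15 14 10 3 9 1 4)(7 13 8) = [12, 4, 2, 9, 0, 15, 11, 13, 7, 1, 3, 5, 6, 8, 10, 14]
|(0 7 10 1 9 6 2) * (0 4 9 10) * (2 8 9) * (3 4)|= 6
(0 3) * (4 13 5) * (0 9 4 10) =[3, 1, 2, 9, 13, 10, 6, 7, 8, 4, 0, 11, 12, 5] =(0 3 9 4 13 5 10)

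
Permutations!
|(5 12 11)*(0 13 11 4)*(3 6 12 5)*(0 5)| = 8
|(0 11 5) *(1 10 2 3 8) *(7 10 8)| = |(0 11 5)(1 8)(2 3 7 10)| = 12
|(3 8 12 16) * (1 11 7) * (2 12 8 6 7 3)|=15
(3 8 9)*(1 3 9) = (9)(1 3 8) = [0, 3, 2, 8, 4, 5, 6, 7, 1, 9]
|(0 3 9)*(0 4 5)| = 5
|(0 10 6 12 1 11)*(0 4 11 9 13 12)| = |(0 10 6)(1 9 13 12)(4 11)| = 12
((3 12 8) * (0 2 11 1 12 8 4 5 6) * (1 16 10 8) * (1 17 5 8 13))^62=(0 1 5 10 3 11 4)(2 12 6 13 17 16 8)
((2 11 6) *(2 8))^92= (11)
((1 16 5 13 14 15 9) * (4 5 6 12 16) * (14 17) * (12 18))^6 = (1 15 17 5)(4 9 14 13)(6 12)(16 18)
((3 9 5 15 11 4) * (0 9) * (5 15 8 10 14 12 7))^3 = ((0 9 15 11 4 3)(5 8 10 14 12 7))^3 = (0 11)(3 15)(4 9)(5 14)(7 10)(8 12)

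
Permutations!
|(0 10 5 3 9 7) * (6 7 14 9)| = 6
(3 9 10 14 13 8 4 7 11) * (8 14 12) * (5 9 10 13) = (3 10 12 8 4 7 11)(5 9 13 14) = [0, 1, 2, 10, 7, 9, 6, 11, 4, 13, 12, 3, 8, 14, 5]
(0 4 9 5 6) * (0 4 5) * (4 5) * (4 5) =(0 5 6 4 9) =[5, 1, 2, 3, 9, 6, 4, 7, 8, 0]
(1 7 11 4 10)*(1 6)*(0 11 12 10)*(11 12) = (0 12 10 6 1 7 11 4) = [12, 7, 2, 3, 0, 5, 1, 11, 8, 9, 6, 4, 10]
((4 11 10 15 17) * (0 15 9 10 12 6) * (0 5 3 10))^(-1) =(0 9 10 3 5 6 12 11 4 17 15)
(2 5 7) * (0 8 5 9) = (0 8 5 7 2 9) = [8, 1, 9, 3, 4, 7, 6, 2, 5, 0]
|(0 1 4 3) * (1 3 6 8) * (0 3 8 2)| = |(0 8 1 4 6 2)| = 6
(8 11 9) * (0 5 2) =(0 5 2)(8 11 9) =[5, 1, 0, 3, 4, 2, 6, 7, 11, 8, 10, 9]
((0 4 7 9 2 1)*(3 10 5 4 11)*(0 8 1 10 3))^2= (11)(2 5 7)(4 9 10)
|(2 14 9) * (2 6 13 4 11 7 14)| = 7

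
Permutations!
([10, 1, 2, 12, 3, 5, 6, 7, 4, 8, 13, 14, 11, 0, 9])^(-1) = [13, 1, 2, 4, 8, 5, 6, 7, 9, 14, 0, 12, 3, 10, 11]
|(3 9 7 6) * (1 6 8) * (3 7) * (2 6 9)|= 7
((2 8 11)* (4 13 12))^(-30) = (13)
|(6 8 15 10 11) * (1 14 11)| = 7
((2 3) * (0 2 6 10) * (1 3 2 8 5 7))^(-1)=(0 10 6 3 1 7 5 8)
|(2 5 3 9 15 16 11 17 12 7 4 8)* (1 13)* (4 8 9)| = 12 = |(1 13)(2 5 3 4 9 15 16 11 17 12 7 8)|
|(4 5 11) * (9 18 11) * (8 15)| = 10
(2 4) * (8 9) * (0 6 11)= (0 6 11)(2 4)(8 9)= [6, 1, 4, 3, 2, 5, 11, 7, 9, 8, 10, 0]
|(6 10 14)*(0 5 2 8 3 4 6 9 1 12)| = 12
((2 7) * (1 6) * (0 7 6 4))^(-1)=(0 4 1 6 2 7)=((0 7 2 6 1 4))^(-1)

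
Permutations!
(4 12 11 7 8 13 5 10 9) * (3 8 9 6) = (3 8 13 5 10 6)(4 12 11 7 9) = [0, 1, 2, 8, 12, 10, 3, 9, 13, 4, 6, 7, 11, 5]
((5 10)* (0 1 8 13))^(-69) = ((0 1 8 13)(5 10))^(-69) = (0 13 8 1)(5 10)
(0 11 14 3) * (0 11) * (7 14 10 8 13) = (3 11 10 8 13 7 14) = [0, 1, 2, 11, 4, 5, 6, 14, 13, 9, 8, 10, 12, 7, 3]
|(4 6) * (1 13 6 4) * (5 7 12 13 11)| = 7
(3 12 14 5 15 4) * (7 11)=(3 12 14 5 15 4)(7 11)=[0, 1, 2, 12, 3, 15, 6, 11, 8, 9, 10, 7, 14, 13, 5, 4]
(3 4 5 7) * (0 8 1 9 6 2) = (0 8 1 9 6 2)(3 4 5 7) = [8, 9, 0, 4, 5, 7, 2, 3, 1, 6]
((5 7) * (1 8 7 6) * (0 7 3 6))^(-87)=((0 7 5)(1 8 3 6))^(-87)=(1 8 3 6)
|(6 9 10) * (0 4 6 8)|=6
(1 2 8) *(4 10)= [0, 2, 8, 3, 10, 5, 6, 7, 1, 9, 4]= (1 2 8)(4 10)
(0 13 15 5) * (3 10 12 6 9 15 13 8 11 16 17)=[8, 1, 2, 10, 4, 0, 9, 7, 11, 15, 12, 16, 6, 13, 14, 5, 17, 3]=(0 8 11 16 17 3 10 12 6 9 15 5)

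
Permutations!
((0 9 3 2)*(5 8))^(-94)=(0 3)(2 9)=((0 9 3 2)(5 8))^(-94)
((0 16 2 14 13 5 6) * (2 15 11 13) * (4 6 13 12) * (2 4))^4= ((0 16 15 11 12 2 14 4 6)(5 13))^4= (0 12 6 11 4 15 14 16 2)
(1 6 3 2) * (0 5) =(0 5)(1 6 3 2) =[5, 6, 1, 2, 4, 0, 3]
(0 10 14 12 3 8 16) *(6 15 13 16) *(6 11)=(0 10 14 12 3 8 11 6 15 13 16)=[10, 1, 2, 8, 4, 5, 15, 7, 11, 9, 14, 6, 3, 16, 12, 13, 0]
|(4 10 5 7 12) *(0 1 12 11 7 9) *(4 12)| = 6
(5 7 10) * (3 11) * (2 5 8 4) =(2 5 7 10 8 4)(3 11) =[0, 1, 5, 11, 2, 7, 6, 10, 4, 9, 8, 3]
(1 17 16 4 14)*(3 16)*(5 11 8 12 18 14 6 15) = [0, 17, 2, 16, 6, 11, 15, 7, 12, 9, 10, 8, 18, 13, 1, 5, 4, 3, 14] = (1 17 3 16 4 6 15 5 11 8 12 18 14)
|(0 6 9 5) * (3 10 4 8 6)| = 8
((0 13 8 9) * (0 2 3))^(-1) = ((0 13 8 9 2 3))^(-1) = (0 3 2 9 8 13)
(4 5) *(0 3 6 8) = (0 3 6 8)(4 5) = [3, 1, 2, 6, 5, 4, 8, 7, 0]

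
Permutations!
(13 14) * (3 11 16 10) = (3 11 16 10)(13 14) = [0, 1, 2, 11, 4, 5, 6, 7, 8, 9, 3, 16, 12, 14, 13, 15, 10]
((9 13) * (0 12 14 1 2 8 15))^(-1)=(0 15 8 2 1 14 12)(9 13)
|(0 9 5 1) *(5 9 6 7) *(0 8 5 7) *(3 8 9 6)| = |(0 3 8 5 1 9 6)| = 7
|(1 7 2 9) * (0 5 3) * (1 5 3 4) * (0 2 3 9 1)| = |(0 9 5 4)(1 7 3 2)| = 4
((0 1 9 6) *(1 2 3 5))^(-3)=(0 1 2 9 3 6 5)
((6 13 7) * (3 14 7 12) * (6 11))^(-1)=(3 12 13 6 11 7 14)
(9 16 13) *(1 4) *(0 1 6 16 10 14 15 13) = [1, 4, 2, 3, 6, 5, 16, 7, 8, 10, 14, 11, 12, 9, 15, 13, 0] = (0 1 4 6 16)(9 10 14 15 13)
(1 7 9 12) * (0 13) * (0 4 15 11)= (0 13 4 15 11)(1 7 9 12)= [13, 7, 2, 3, 15, 5, 6, 9, 8, 12, 10, 0, 1, 4, 14, 11]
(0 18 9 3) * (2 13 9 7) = (0 18 7 2 13 9 3) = [18, 1, 13, 0, 4, 5, 6, 2, 8, 3, 10, 11, 12, 9, 14, 15, 16, 17, 7]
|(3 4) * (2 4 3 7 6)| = |(2 4 7 6)| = 4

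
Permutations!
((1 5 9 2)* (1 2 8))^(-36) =((1 5 9 8))^(-36) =(9)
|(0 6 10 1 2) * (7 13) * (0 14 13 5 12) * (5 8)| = |(0 6 10 1 2 14 13 7 8 5 12)| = 11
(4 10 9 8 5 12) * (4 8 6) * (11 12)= (4 10 9 6)(5 11 12 8)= [0, 1, 2, 3, 10, 11, 4, 7, 5, 6, 9, 12, 8]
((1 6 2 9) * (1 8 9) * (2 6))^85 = ((1 2)(8 9))^85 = (1 2)(8 9)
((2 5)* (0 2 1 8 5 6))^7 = (0 2 6)(1 8 5)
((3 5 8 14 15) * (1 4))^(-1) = ((1 4)(3 5 8 14 15))^(-1) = (1 4)(3 15 14 8 5)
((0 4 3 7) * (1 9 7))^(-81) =((0 4 3 1 9 7))^(-81) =(0 1)(3 7)(4 9)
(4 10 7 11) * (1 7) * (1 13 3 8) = [0, 7, 2, 8, 10, 5, 6, 11, 1, 9, 13, 4, 12, 3] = (1 7 11 4 10 13 3 8)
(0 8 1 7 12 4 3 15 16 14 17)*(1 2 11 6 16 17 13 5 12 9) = [8, 7, 11, 15, 3, 12, 16, 9, 2, 1, 10, 6, 4, 5, 13, 17, 14, 0] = (0 8 2 11 6 16 14 13 5 12 4 3 15 17)(1 7 9)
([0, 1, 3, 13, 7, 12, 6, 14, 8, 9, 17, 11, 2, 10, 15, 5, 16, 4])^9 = (2 5 14 4 10 3 12 15 7 17 13)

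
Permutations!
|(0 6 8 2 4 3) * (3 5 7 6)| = 6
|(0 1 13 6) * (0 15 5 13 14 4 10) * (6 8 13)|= 30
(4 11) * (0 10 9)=(0 10 9)(4 11)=[10, 1, 2, 3, 11, 5, 6, 7, 8, 0, 9, 4]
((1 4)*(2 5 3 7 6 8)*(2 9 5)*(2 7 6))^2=((1 4)(2 7)(3 6 8 9 5))^2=(3 8 5 6 9)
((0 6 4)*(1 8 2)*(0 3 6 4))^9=((0 4 3 6)(1 8 2))^9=(8)(0 4 3 6)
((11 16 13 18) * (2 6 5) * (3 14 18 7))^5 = (2 5 6)(3 13 11 14 7 16 18)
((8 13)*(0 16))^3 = (0 16)(8 13)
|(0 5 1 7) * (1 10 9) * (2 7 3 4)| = 9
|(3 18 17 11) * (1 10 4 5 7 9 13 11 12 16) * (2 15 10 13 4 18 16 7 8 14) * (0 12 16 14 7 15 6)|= |(0 12 15 10 18 17 16 1 13 11 3 14 2 6)(4 5 8 7 9)|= 70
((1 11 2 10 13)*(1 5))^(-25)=((1 11 2 10 13 5))^(-25)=(1 5 13 10 2 11)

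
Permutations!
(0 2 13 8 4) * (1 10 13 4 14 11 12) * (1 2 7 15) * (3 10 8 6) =(0 7 15 1 8 14 11 12 2 4)(3 10 13 6) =[7, 8, 4, 10, 0, 5, 3, 15, 14, 9, 13, 12, 2, 6, 11, 1]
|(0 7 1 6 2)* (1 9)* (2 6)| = 5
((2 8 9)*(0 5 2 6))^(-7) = (0 6 9 8 2 5)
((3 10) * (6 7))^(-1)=(3 10)(6 7)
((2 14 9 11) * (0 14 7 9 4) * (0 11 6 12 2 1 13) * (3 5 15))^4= (0 1 4)(2 12 6 9 7)(3 5 15)(11 14 13)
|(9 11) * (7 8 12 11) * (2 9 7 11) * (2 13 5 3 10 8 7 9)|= 6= |(3 10 8 12 13 5)(9 11)|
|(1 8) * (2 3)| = |(1 8)(2 3)| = 2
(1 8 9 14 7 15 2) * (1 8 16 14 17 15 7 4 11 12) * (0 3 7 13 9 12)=(0 3 7 13 9 17 15 2 8 12 1 16 14 4 11)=[3, 16, 8, 7, 11, 5, 6, 13, 12, 17, 10, 0, 1, 9, 4, 2, 14, 15]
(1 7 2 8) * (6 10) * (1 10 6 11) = (1 7 2 8 10 11) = [0, 7, 8, 3, 4, 5, 6, 2, 10, 9, 11, 1]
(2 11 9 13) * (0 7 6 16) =(0 7 6 16)(2 11 9 13) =[7, 1, 11, 3, 4, 5, 16, 6, 8, 13, 10, 9, 12, 2, 14, 15, 0]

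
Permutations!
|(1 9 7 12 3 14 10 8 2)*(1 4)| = 10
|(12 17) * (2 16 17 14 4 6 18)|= 8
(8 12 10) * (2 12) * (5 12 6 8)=(2 6 8)(5 12 10)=[0, 1, 6, 3, 4, 12, 8, 7, 2, 9, 5, 11, 10]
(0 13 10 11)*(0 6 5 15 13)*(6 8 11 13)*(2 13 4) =(2 13 10 4)(5 15 6)(8 11) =[0, 1, 13, 3, 2, 15, 5, 7, 11, 9, 4, 8, 12, 10, 14, 6]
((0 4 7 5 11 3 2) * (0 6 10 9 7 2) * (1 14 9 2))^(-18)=((0 4 1 14 9 7 5 11 3)(2 6 10))^(-18)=(14)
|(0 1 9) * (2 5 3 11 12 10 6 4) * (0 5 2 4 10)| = |(0 1 9 5 3 11 12)(6 10)| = 14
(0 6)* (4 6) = (0 4 6) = [4, 1, 2, 3, 6, 5, 0]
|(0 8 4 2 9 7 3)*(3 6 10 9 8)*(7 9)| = 6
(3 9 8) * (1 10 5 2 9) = (1 10 5 2 9 8 3) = [0, 10, 9, 1, 4, 2, 6, 7, 3, 8, 5]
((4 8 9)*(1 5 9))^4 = (1 8 4 9 5)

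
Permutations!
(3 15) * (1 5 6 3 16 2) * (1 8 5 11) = (1 11)(2 8 5 6 3 15 16) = [0, 11, 8, 15, 4, 6, 3, 7, 5, 9, 10, 1, 12, 13, 14, 16, 2]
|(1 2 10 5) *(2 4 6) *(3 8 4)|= |(1 3 8 4 6 2 10 5)|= 8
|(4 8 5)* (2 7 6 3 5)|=|(2 7 6 3 5 4 8)|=7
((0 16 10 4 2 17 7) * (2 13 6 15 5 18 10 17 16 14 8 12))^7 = (18)(0 7 17 16 2 12 8 14)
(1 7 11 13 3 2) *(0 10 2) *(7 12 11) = (0 10 2 1 12 11 13 3) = [10, 12, 1, 0, 4, 5, 6, 7, 8, 9, 2, 13, 11, 3]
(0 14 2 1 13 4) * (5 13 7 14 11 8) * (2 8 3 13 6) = (0 11 3 13 4)(1 7 14 8 5 6 2) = [11, 7, 1, 13, 0, 6, 2, 14, 5, 9, 10, 3, 12, 4, 8]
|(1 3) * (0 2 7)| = 6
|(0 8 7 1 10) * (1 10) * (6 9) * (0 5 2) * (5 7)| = 4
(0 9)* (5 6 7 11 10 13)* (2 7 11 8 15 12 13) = [9, 1, 7, 3, 4, 6, 11, 8, 15, 0, 2, 10, 13, 5, 14, 12] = (0 9)(2 7 8 15 12 13 5 6 11 10)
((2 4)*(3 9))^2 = (9)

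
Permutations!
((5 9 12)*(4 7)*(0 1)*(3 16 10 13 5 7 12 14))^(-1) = ((0 1)(3 16 10 13 5 9 14)(4 12 7))^(-1) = (0 1)(3 14 9 5 13 10 16)(4 7 12)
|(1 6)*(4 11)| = |(1 6)(4 11)| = 2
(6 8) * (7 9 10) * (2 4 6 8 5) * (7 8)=(2 4 6 5)(7 9 10 8)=[0, 1, 4, 3, 6, 2, 5, 9, 7, 10, 8]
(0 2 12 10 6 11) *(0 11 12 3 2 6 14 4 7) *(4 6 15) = [15, 1, 3, 2, 7, 5, 12, 0, 8, 9, 14, 11, 10, 13, 6, 4] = (0 15 4 7)(2 3)(6 12 10 14)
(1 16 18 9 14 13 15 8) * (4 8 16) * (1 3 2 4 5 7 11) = (1 5 7 11)(2 4 8 3)(9 14 13 15 16 18) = [0, 5, 4, 2, 8, 7, 6, 11, 3, 14, 10, 1, 12, 15, 13, 16, 18, 17, 9]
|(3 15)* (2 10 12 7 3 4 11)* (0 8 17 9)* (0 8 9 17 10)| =11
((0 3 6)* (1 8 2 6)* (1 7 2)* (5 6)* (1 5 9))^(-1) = ((0 3 7 2 9 1 8 5 6))^(-1) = (0 6 5 8 1 9 2 7 3)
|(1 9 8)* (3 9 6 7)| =|(1 6 7 3 9 8)| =6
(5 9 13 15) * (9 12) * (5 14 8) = [0, 1, 2, 3, 4, 12, 6, 7, 5, 13, 10, 11, 9, 15, 8, 14] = (5 12 9 13 15 14 8)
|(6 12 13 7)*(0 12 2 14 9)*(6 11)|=|(0 12 13 7 11 6 2 14 9)|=9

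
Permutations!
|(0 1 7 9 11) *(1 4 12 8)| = 8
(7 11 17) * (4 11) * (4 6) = (4 11 17 7 6) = [0, 1, 2, 3, 11, 5, 4, 6, 8, 9, 10, 17, 12, 13, 14, 15, 16, 7]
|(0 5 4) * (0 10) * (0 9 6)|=6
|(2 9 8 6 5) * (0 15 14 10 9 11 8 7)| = |(0 15 14 10 9 7)(2 11 8 6 5)| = 30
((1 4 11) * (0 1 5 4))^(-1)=((0 1)(4 11 5))^(-1)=(0 1)(4 5 11)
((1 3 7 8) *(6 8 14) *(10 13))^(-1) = (1 8 6 14 7 3)(10 13) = ((1 3 7 14 6 8)(10 13))^(-1)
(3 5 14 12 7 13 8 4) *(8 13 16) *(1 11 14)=[0, 11, 2, 5, 3, 1, 6, 16, 4, 9, 10, 14, 7, 13, 12, 15, 8]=(1 11 14 12 7 16 8 4 3 5)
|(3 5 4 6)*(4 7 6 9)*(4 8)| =|(3 5 7 6)(4 9 8)| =12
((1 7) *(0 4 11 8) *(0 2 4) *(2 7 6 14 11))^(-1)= (1 7 8 11 14 6)(2 4)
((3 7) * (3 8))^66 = ((3 7 8))^66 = (8)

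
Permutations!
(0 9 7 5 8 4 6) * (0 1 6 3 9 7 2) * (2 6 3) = (0 7 5 8 4 2)(1 3 9 6) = [7, 3, 0, 9, 2, 8, 1, 5, 4, 6]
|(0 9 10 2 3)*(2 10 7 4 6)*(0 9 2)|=7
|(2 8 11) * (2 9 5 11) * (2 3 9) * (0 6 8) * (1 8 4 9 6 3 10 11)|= |(0 3 6 4 9 5 1 8 10 11 2)|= 11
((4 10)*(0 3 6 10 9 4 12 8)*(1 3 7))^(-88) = (12)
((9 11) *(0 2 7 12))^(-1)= (0 12 7 2)(9 11)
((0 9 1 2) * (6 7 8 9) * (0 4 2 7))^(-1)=((0 6)(1 7 8 9)(2 4))^(-1)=(0 6)(1 9 8 7)(2 4)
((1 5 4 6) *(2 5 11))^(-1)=((1 11 2 5 4 6))^(-1)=(1 6 4 5 2 11)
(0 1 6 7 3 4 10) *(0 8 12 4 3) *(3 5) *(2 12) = (0 1 6 7)(2 12 4 10 8)(3 5) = [1, 6, 12, 5, 10, 3, 7, 0, 2, 9, 8, 11, 4]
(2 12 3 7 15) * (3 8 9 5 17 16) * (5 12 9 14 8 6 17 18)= (2 9 12 6 17 16 3 7 15)(5 18)(8 14)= [0, 1, 9, 7, 4, 18, 17, 15, 14, 12, 10, 11, 6, 13, 8, 2, 3, 16, 5]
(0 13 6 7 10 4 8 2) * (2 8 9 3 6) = (0 13 2)(3 6 7 10 4 9) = [13, 1, 0, 6, 9, 5, 7, 10, 8, 3, 4, 11, 12, 2]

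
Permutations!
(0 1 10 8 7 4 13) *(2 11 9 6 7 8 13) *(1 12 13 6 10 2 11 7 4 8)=[12, 2, 7, 3, 11, 5, 4, 8, 1, 10, 6, 9, 13, 0]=(0 12 13)(1 2 7 8)(4 11 9 10 6)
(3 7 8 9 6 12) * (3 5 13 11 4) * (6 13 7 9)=(3 9 13 11 4)(5 7 8 6 12)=[0, 1, 2, 9, 3, 7, 12, 8, 6, 13, 10, 4, 5, 11]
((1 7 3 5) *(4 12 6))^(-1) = (1 5 3 7)(4 6 12)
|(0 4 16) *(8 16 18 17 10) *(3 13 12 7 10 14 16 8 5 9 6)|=24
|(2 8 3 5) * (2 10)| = |(2 8 3 5 10)| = 5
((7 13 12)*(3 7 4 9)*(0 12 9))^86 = ((0 12 4)(3 7 13 9))^86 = (0 4 12)(3 13)(7 9)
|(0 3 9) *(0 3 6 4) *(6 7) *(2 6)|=10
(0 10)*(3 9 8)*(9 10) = [9, 1, 2, 10, 4, 5, 6, 7, 3, 8, 0] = (0 9 8 3 10)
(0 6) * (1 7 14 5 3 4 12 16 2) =(0 6)(1 7 14 5 3 4 12 16 2) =[6, 7, 1, 4, 12, 3, 0, 14, 8, 9, 10, 11, 16, 13, 5, 15, 2]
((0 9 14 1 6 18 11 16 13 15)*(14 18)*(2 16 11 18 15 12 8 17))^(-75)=(18)(2 12)(8 16)(13 17)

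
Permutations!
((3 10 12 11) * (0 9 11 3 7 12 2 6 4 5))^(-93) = (0 10 9 2 11 6 7 4 12 5 3)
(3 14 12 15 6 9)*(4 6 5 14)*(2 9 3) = (2 9)(3 4 6)(5 14 12 15) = [0, 1, 9, 4, 6, 14, 3, 7, 8, 2, 10, 11, 15, 13, 12, 5]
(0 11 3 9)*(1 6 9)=(0 11 3 1 6 9)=[11, 6, 2, 1, 4, 5, 9, 7, 8, 0, 10, 3]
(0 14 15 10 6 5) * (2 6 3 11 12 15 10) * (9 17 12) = (0 14 10 3 11 9 17 12 15 2 6 5) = [14, 1, 6, 11, 4, 0, 5, 7, 8, 17, 3, 9, 15, 13, 10, 2, 16, 12]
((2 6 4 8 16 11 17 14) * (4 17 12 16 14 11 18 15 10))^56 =(2 10 12)(4 16 6)(8 18 17)(11 14 15)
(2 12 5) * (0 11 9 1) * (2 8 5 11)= (0 2 12 11 9 1)(5 8)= [2, 0, 12, 3, 4, 8, 6, 7, 5, 1, 10, 9, 11]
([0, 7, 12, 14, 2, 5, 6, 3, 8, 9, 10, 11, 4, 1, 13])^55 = (14)(2 12 4)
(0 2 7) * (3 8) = (0 2 7)(3 8) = [2, 1, 7, 8, 4, 5, 6, 0, 3]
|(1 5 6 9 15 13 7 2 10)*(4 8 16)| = 9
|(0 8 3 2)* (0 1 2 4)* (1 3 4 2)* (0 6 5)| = 10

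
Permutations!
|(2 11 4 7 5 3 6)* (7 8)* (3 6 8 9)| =9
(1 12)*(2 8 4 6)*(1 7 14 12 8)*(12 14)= (14)(1 8 4 6 2)(7 12)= [0, 8, 1, 3, 6, 5, 2, 12, 4, 9, 10, 11, 7, 13, 14]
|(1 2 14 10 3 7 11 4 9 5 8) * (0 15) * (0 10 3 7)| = 13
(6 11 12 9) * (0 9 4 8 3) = (0 9 6 11 12 4 8 3) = [9, 1, 2, 0, 8, 5, 11, 7, 3, 6, 10, 12, 4]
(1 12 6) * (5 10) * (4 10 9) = (1 12 6)(4 10 5 9) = [0, 12, 2, 3, 10, 9, 1, 7, 8, 4, 5, 11, 6]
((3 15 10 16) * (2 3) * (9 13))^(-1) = (2 16 10 15 3)(9 13)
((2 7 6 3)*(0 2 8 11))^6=((0 2 7 6 3 8 11))^6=(0 11 8 3 6 7 2)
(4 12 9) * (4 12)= (9 12)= [0, 1, 2, 3, 4, 5, 6, 7, 8, 12, 10, 11, 9]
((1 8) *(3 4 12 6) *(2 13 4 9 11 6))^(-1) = ((1 8)(2 13 4 12)(3 9 11 6))^(-1) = (1 8)(2 12 4 13)(3 6 11 9)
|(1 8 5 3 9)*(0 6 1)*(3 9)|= |(0 6 1 8 5 9)|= 6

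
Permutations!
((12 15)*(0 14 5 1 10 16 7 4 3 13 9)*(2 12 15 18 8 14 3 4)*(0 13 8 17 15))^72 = (0 8 5 10 7 12 17)(1 16 2 18 15 3 14) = ((0 3 8 14 5 1 10 16 7 2 12 18 17 15)(9 13))^72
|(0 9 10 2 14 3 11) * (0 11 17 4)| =8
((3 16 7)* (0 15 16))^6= (0 15 16 7 3)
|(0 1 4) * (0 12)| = 4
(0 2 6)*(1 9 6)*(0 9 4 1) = (0 2)(1 4)(6 9) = [2, 4, 0, 3, 1, 5, 9, 7, 8, 6]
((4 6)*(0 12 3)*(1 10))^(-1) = ((0 12 3)(1 10)(4 6))^(-1) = (0 3 12)(1 10)(4 6)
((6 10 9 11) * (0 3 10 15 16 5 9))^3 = (5 6)(9 15)(11 16) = ((0 3 10)(5 9 11 6 15 16))^3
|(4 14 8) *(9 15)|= |(4 14 8)(9 15)|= 6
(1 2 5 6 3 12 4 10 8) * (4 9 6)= [0, 2, 5, 12, 10, 4, 3, 7, 1, 6, 8, 11, 9]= (1 2 5 4 10 8)(3 12 9 6)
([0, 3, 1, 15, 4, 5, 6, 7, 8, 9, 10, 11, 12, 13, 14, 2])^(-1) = [0, 2, 15, 1, 4, 5, 6, 7, 8, 9, 10, 11, 12, 13, 14, 3]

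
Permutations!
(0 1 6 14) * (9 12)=(0 1 6 14)(9 12)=[1, 6, 2, 3, 4, 5, 14, 7, 8, 12, 10, 11, 9, 13, 0]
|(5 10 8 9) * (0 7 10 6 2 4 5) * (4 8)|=|(0 7 10 4 5 6 2 8 9)|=9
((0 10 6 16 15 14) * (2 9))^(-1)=(0 14 15 16 6 10)(2 9)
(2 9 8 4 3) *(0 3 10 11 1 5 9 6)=(0 3 2 6)(1 5 9 8 4 10 11)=[3, 5, 6, 2, 10, 9, 0, 7, 4, 8, 11, 1]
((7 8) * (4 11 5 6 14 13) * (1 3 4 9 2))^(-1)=(1 2 9 13 14 6 5 11 4 3)(7 8)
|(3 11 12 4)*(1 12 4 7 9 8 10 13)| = |(1 12 7 9 8 10 13)(3 11 4)| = 21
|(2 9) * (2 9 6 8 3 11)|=5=|(2 6 8 3 11)|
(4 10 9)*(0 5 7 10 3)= (0 5 7 10 9 4 3)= [5, 1, 2, 0, 3, 7, 6, 10, 8, 4, 9]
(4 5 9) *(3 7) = (3 7)(4 5 9) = [0, 1, 2, 7, 5, 9, 6, 3, 8, 4]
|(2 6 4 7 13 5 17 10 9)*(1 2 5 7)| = 4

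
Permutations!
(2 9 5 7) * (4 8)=(2 9 5 7)(4 8)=[0, 1, 9, 3, 8, 7, 6, 2, 4, 5]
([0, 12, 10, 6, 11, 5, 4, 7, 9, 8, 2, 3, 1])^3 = [0, 12, 10, 11, 6, 5, 3, 7, 9, 8, 2, 4, 1]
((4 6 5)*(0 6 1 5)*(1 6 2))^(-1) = (0 6 4 5 1 2)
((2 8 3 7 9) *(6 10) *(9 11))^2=((2 8 3 7 11 9)(6 10))^2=(2 3 11)(7 9 8)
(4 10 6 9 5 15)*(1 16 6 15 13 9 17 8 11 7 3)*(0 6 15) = (0 6 17 8 11 7 3 1 16 15 4 10)(5 13 9) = [6, 16, 2, 1, 10, 13, 17, 3, 11, 5, 0, 7, 12, 9, 14, 4, 15, 8]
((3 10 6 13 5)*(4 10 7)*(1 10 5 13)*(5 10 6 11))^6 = ((13)(1 6)(3 7 4 10 11 5))^6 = (13)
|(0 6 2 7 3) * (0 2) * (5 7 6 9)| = |(0 9 5 7 3 2 6)| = 7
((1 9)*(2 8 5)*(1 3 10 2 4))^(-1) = ((1 9 3 10 2 8 5 4))^(-1) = (1 4 5 8 2 10 3 9)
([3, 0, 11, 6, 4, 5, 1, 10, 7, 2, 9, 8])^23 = [1, 6, 9, 0, 4, 5, 3, 8, 11, 10, 7, 2]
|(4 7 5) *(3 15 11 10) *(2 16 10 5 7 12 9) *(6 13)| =10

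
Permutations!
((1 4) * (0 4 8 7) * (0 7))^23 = ((0 4 1 8))^23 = (0 8 1 4)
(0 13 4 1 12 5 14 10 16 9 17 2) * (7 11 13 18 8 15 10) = (0 18 8 15 10 16 9 17 2)(1 12 5 14 7 11 13 4) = [18, 12, 0, 3, 1, 14, 6, 11, 15, 17, 16, 13, 5, 4, 7, 10, 9, 2, 8]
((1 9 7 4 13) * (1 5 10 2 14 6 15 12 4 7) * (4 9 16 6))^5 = (1 9 12 15 6 16)(2 10 5 13 4 14)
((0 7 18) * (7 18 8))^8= ((0 18)(7 8))^8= (18)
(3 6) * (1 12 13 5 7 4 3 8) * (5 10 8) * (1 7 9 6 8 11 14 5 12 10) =(1 10 11 14 5 9 6 12 13)(3 8 7 4) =[0, 10, 2, 8, 3, 9, 12, 4, 7, 6, 11, 14, 13, 1, 5]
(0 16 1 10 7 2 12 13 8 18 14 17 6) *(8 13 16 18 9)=(0 18 14 17 6)(1 10 7 2 12 16)(8 9)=[18, 10, 12, 3, 4, 5, 0, 2, 9, 8, 7, 11, 16, 13, 17, 15, 1, 6, 14]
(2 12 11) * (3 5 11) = (2 12 3 5 11) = [0, 1, 12, 5, 4, 11, 6, 7, 8, 9, 10, 2, 3]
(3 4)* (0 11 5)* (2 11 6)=[6, 1, 11, 4, 3, 0, 2, 7, 8, 9, 10, 5]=(0 6 2 11 5)(3 4)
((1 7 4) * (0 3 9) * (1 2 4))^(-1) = (0 9 3)(1 7)(2 4)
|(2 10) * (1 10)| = 3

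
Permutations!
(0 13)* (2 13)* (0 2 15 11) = (0 15 11)(2 13) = [15, 1, 13, 3, 4, 5, 6, 7, 8, 9, 10, 0, 12, 2, 14, 11]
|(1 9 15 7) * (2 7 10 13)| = 7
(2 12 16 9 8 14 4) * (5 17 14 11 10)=(2 12 16 9 8 11 10 5 17 14 4)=[0, 1, 12, 3, 2, 17, 6, 7, 11, 8, 5, 10, 16, 13, 4, 15, 9, 14]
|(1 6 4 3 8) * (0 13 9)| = 15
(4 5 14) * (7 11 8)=(4 5 14)(7 11 8)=[0, 1, 2, 3, 5, 14, 6, 11, 7, 9, 10, 8, 12, 13, 4]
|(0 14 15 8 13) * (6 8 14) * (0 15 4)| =|(0 6 8 13 15 14 4)| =7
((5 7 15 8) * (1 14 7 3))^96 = ((1 14 7 15 8 5 3))^96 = (1 5 15 14 3 8 7)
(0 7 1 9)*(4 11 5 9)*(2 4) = (0 7 1 2 4 11 5 9) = [7, 2, 4, 3, 11, 9, 6, 1, 8, 0, 10, 5]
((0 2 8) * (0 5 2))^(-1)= ((2 8 5))^(-1)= (2 5 8)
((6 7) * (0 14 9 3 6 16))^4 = ((0 14 9 3 6 7 16))^4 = (0 6 14 7 9 16 3)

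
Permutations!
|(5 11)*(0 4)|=2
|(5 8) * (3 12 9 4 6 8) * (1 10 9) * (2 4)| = |(1 10 9 2 4 6 8 5 3 12)| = 10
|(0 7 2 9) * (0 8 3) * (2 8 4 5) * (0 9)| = 8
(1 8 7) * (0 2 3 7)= (0 2 3 7 1 8)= [2, 8, 3, 7, 4, 5, 6, 1, 0]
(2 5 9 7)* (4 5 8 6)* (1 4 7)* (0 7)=(0 7 2 8 6)(1 4 5 9)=[7, 4, 8, 3, 5, 9, 0, 2, 6, 1]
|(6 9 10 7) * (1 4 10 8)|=7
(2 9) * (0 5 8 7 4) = (0 5 8 7 4)(2 9) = [5, 1, 9, 3, 0, 8, 6, 4, 7, 2]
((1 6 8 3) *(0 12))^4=((0 12)(1 6 8 3))^4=(12)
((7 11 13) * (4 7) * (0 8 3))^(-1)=((0 8 3)(4 7 11 13))^(-1)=(0 3 8)(4 13 11 7)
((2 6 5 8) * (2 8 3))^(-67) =(8)(2 6 5 3)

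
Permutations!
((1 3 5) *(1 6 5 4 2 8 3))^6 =(2 3)(4 8)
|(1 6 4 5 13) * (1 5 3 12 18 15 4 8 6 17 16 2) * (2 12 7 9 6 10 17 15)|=|(1 15 4 3 7 9 6 8 10 17 16 12 18 2)(5 13)|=14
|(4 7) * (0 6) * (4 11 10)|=|(0 6)(4 7 11 10)|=4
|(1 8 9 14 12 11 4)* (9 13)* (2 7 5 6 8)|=12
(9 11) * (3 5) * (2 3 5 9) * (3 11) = [0, 1, 11, 9, 4, 5, 6, 7, 8, 3, 10, 2] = (2 11)(3 9)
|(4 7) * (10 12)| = |(4 7)(10 12)| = 2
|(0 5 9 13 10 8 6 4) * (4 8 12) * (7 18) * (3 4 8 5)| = 42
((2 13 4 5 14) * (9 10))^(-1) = ((2 13 4 5 14)(9 10))^(-1) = (2 14 5 4 13)(9 10)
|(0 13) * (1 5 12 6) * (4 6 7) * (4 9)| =14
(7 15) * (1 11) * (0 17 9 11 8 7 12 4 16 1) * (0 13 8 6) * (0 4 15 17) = (1 6 4 16)(7 17 9 11 13 8)(12 15) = [0, 6, 2, 3, 16, 5, 4, 17, 7, 11, 10, 13, 15, 8, 14, 12, 1, 9]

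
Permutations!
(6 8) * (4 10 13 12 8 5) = (4 10 13 12 8 6 5) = [0, 1, 2, 3, 10, 4, 5, 7, 6, 9, 13, 11, 8, 12]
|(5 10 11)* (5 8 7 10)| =|(7 10 11 8)| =4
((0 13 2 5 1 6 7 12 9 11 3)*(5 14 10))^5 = (0 5 9 2 6 3 10 12 13 1 11 14 7)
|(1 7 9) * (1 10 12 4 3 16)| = 8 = |(1 7 9 10 12 4 3 16)|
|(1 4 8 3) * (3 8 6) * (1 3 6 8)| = 3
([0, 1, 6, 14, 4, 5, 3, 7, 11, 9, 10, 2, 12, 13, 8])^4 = [0, 1, 8, 2, 4, 5, 11, 7, 3, 9, 10, 14, 12, 13, 6]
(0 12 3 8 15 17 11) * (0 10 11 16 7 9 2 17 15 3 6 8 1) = (0 12 6 8 3 1)(2 17 16 7 9)(10 11) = [12, 0, 17, 1, 4, 5, 8, 9, 3, 2, 11, 10, 6, 13, 14, 15, 7, 16]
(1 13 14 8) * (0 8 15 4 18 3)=(0 8 1 13 14 15 4 18 3)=[8, 13, 2, 0, 18, 5, 6, 7, 1, 9, 10, 11, 12, 14, 15, 4, 16, 17, 3]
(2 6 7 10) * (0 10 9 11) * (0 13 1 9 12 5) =(0 10 2 6 7 12 5)(1 9 11 13) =[10, 9, 6, 3, 4, 0, 7, 12, 8, 11, 2, 13, 5, 1]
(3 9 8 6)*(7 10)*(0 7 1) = (0 7 10 1)(3 9 8 6) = [7, 0, 2, 9, 4, 5, 3, 10, 6, 8, 1]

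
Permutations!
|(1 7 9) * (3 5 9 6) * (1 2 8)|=8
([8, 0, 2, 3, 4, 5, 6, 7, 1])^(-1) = [1, 8, 2, 3, 4, 5, 6, 7, 0]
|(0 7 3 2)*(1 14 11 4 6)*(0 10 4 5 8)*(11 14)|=|(14)(0 7 3 2 10 4 6 1 11 5 8)|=11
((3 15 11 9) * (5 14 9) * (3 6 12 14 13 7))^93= (3 5)(6 12 14 9)(7 11)(13 15)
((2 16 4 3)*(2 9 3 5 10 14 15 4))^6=((2 16)(3 9)(4 5 10 14 15))^6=(16)(4 5 10 14 15)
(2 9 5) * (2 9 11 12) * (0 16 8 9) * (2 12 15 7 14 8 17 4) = (0 16 17 4 2 11 15 7 14 8 9 5) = [16, 1, 11, 3, 2, 0, 6, 14, 9, 5, 10, 15, 12, 13, 8, 7, 17, 4]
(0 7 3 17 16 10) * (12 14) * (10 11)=(0 7 3 17 16 11 10)(12 14)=[7, 1, 2, 17, 4, 5, 6, 3, 8, 9, 0, 10, 14, 13, 12, 15, 11, 16]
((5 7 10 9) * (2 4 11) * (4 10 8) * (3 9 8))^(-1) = (2 11 4 8 10)(3 7 5 9)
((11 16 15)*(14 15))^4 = (16)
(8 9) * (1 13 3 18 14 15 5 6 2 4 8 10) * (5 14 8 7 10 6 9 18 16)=[0, 13, 4, 16, 7, 9, 2, 10, 18, 6, 1, 11, 12, 3, 15, 14, 5, 17, 8]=(1 13 3 16 5 9 6 2 4 7 10)(8 18)(14 15)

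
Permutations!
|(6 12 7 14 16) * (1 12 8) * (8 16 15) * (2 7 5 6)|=10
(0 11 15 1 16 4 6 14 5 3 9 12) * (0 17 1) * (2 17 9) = [11, 16, 17, 2, 6, 3, 14, 7, 8, 12, 10, 15, 9, 13, 5, 0, 4, 1] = (0 11 15)(1 16 4 6 14 5 3 2 17)(9 12)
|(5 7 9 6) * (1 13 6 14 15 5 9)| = |(1 13 6 9 14 15 5 7)| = 8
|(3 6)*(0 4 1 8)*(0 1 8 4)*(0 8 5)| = |(0 8 1 4 5)(3 6)| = 10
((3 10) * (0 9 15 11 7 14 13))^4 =(0 7 9 14 15 13 11)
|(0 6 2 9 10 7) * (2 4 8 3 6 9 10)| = 20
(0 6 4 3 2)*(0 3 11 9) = [6, 1, 3, 2, 11, 5, 4, 7, 8, 0, 10, 9] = (0 6 4 11 9)(2 3)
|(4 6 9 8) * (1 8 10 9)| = 4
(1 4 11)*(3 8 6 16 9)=[0, 4, 2, 8, 11, 5, 16, 7, 6, 3, 10, 1, 12, 13, 14, 15, 9]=(1 4 11)(3 8 6 16 9)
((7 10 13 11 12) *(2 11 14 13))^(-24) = (14)(2 11 12 7 10)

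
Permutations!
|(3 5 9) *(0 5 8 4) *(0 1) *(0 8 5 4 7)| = |(0 4 1 8 7)(3 5 9)| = 15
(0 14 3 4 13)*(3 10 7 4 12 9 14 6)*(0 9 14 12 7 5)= (0 6 3 7 4 13 9 12 14 10 5)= [6, 1, 2, 7, 13, 0, 3, 4, 8, 12, 5, 11, 14, 9, 10]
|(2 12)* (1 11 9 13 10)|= |(1 11 9 13 10)(2 12)|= 10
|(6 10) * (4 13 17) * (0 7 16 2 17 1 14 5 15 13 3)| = |(0 7 16 2 17 4 3)(1 14 5 15 13)(6 10)| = 70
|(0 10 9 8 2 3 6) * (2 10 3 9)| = 12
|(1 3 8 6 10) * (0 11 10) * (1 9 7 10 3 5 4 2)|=|(0 11 3 8 6)(1 5 4 2)(7 10 9)|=60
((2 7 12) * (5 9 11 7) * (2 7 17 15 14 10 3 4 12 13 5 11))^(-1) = (2 9 5 13 7 12 4 3 10 14 15 17 11)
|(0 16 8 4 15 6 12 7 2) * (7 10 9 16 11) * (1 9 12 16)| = 20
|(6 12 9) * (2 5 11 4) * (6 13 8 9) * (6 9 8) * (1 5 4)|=|(1 5 11)(2 4)(6 12 9 13)|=12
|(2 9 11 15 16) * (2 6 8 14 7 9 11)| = |(2 11 15 16 6 8 14 7 9)| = 9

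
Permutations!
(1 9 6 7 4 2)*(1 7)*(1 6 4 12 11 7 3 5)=(1 9 4 2 3 5)(7 12 11)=[0, 9, 3, 5, 2, 1, 6, 12, 8, 4, 10, 7, 11]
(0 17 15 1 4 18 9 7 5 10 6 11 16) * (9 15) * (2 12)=[17, 4, 12, 3, 18, 10, 11, 5, 8, 7, 6, 16, 2, 13, 14, 1, 0, 9, 15]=(0 17 9 7 5 10 6 11 16)(1 4 18 15)(2 12)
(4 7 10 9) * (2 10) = (2 10 9 4 7) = [0, 1, 10, 3, 7, 5, 6, 2, 8, 4, 9]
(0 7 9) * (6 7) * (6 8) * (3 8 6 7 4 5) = (0 6 4 5 3 8 7 9) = [6, 1, 2, 8, 5, 3, 4, 9, 7, 0]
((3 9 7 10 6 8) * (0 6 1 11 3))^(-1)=(0 8 6)(1 10 7 9 3 11)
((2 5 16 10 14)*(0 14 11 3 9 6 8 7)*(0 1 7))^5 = (0 10 8 16 6 5 9 2 3 14 11)(1 7)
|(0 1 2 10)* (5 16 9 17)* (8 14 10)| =12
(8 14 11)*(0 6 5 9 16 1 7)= (0 6 5 9 16 1 7)(8 14 11)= [6, 7, 2, 3, 4, 9, 5, 0, 14, 16, 10, 8, 12, 13, 11, 15, 1]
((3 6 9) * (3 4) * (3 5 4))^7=((3 6 9)(4 5))^7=(3 6 9)(4 5)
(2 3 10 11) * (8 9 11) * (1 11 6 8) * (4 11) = [0, 4, 3, 10, 11, 5, 8, 7, 9, 6, 1, 2] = (1 4 11 2 3 10)(6 8 9)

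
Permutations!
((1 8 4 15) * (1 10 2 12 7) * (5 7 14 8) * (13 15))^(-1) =(1 7 5)(2 10 15 13 4 8 14 12)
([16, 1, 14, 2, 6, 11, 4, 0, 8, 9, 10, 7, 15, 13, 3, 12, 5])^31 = (0 16 5 11 7)(2 14 3)(4 6)(12 15)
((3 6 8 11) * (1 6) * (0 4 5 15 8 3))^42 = (15)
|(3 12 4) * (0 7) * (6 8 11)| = 6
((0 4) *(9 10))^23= (0 4)(9 10)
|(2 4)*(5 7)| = 2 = |(2 4)(5 7)|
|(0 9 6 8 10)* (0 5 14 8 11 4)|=20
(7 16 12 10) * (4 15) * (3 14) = (3 14)(4 15)(7 16 12 10) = [0, 1, 2, 14, 15, 5, 6, 16, 8, 9, 7, 11, 10, 13, 3, 4, 12]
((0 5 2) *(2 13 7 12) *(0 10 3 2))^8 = (0 7 5 12 13)(2 3 10)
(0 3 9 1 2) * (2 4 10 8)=(0 3 9 1 4 10 8 2)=[3, 4, 0, 9, 10, 5, 6, 7, 2, 1, 8]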